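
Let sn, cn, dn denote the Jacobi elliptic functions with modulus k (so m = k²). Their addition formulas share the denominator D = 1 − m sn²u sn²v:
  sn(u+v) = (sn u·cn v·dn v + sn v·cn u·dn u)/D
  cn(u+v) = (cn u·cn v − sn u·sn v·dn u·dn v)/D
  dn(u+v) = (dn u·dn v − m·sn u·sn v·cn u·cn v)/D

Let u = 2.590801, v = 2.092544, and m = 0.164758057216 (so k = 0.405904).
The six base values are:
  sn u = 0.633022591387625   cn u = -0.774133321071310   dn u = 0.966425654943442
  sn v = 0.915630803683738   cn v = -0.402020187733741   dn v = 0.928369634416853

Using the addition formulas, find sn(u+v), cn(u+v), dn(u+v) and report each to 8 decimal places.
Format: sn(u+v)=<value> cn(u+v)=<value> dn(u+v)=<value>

m = k² = 0.164758057216
D = 1 − m·sn²u·sn²v = 0.9446489491159849
sn(u+v) = (sn u·cn v·dn v + sn v·cn u·dn u)/D = -0.9212809396016437/0.9446489491159849 = -0.975262758153482
cn(u+v) = (cn u·cn v − sn u·sn v·dn u·dn v)/D = -0.2088134751222897/0.9446489491159849 = -0.2210487560672143
dn(u+v) = (dn u·dn v − m·sn u·sn v·cn u·cn v)/D = 0.8674801577449093/0.9446489491159849 = 0.9183095567477303

sn(u+v)=-0.97526276 cn(u+v)=-0.22104876 dn(u+v)=0.91830956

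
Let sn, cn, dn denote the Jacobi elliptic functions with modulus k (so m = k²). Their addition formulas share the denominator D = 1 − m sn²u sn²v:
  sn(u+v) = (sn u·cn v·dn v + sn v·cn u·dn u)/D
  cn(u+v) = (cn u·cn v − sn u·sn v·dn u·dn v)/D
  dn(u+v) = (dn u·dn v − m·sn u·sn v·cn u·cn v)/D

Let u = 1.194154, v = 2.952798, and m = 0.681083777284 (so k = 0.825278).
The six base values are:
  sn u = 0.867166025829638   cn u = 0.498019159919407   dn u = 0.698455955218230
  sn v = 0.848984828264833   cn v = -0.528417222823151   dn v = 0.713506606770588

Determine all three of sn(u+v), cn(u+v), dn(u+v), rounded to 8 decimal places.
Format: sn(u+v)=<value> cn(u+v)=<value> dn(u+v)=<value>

m = k² = 0.681083777284
D = 1 − m·sn²u·sn²v = 0.6308482737391039
sn(u+v) = (sn u·cn v·dn v + sn v·cn u·dn u)/D = -0.03163223631132899/0.6308482737391039 = -0.05014238387915592
cn(u+v) = (cn u·cn v − sn u·sn v·dn u·dn v)/D = -0.6300547167552606/0.6308482737391039 = -0.9987420794874497
dn(u+v) = (dn u·dn v − m·sn u·sn v·cn u·cn v)/D = 0.630307903456288/0.6308482737391039 = 0.9991434227447226

sn(u+v)=-0.05014238 cn(u+v)=-0.99874208 dn(u+v)=0.99914342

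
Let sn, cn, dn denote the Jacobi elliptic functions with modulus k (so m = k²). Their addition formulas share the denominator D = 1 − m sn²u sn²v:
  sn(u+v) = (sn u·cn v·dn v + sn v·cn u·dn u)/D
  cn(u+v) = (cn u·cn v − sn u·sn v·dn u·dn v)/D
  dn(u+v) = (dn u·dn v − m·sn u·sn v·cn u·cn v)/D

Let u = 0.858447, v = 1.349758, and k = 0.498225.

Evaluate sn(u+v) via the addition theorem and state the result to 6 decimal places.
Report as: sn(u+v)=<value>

sn(u+v)=0.896596

sn u = 0.7419427750750618, cn u = 0.6704632119019777, dn u = 0.9291693040802418
sn v = 0.9577223196133854, cn v = 0.2876942100813926, dn v = 0.8788157865264059
m = k² = 0.248228150625
D = 1 − m·sn²u·sn²v = 0.8746653740358376
sn(u+v) = (sn u·cn v·dn v + sn v·cn u·dn u)/D = 0.7842214975218703/0.8746653740358376 = 0.8965960249499239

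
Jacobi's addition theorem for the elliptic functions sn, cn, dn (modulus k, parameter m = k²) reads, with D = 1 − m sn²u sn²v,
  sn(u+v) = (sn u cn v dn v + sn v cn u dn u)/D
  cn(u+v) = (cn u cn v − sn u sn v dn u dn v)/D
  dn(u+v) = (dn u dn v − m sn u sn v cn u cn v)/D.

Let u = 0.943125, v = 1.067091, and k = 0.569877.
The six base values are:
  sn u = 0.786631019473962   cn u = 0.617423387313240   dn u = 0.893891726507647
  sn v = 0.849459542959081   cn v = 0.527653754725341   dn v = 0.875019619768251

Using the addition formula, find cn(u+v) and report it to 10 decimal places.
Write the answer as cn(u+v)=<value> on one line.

m = k² = 0.324759795129
D = 1 − m·sn²u·sn²v = 0.8549927240234232
cn(u+v) = (cn u·cn v − sn u·sn v·dn u·dn v)/D = -0.1968708763726672/0.8549927240234232 = -0.2302602944341241

cn(u+v)=-0.2302602944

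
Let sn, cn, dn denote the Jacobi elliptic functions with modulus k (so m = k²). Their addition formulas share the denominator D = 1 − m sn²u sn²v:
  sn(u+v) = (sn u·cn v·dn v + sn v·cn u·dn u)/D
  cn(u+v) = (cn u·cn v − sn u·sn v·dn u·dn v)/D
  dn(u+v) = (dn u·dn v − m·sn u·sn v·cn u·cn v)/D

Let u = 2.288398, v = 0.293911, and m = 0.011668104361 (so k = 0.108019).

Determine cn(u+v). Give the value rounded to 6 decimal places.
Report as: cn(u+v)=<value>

cn(u+v)=-0.842885

sn u = 0.7587194986331785, cn u = -0.6514174716676075, dn u = 0.9966359386179743
sn v = 0.2896512754195075, cn v = 0.9571322472092624, dn v = 0.9995104156526226
m = k² = 0.011668104361
D = 1 − m·sn²u·sn²v = 0.9994364743536421
cn(u+v) = (cn u·cn v − sn u·sn v·dn u·dn v)/D = -0.8424102080713411/0.9994364743536421 = -0.8428851954959385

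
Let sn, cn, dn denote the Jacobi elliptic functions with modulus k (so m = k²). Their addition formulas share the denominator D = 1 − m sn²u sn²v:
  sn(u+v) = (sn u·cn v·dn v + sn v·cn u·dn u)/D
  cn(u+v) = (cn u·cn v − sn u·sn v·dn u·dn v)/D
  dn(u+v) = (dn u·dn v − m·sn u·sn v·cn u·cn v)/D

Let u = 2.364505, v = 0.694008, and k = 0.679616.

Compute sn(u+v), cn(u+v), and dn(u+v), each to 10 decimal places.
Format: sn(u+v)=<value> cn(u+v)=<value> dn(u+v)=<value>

sn(u+v)=0.5422496847 cn(u+v)=-0.8402174001 dn(u+v)=0.9296192008

sn u = 0.9187377261376837, cn u = -0.3948683205466836, dn u = 0.7811136622781385
sn v = 0.6216175879727579, cn v = 0.7833208629437432, dn v = 0.9063809822171402
m = k² = 0.461877907456
D = 1 − m·sn²u·sn²v = 0.8493542521861685
sn(u+v) = (sn u·cn v·dn v + sn v·cn u·dn u)/D = 0.4605620754599625/0.8493542521861685 = 0.5422496847157865
cn(u+v) = (cn u·cn v − sn u·sn v·dn u·dn v)/D = -0.7136422215331275/0.8493542521861685 = -0.8402174000969214
dn(u+v) = (dn u·dn v − m·sn u·sn v·cn u·cn v)/D = 0.7895760211342509/0.8493542521861685 = 0.9296192008245636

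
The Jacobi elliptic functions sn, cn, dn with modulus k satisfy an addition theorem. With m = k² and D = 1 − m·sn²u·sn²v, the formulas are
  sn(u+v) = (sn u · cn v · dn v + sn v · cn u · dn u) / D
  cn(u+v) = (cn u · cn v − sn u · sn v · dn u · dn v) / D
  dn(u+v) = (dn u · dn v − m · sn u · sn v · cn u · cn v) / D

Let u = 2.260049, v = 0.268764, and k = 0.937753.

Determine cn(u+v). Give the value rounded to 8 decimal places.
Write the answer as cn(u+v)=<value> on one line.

sn u = 0.9967564069639311, cn u = 0.08047773093442812, dn u = 0.3554078857823261
sn v = 0.2628431738457805, cn v = 0.9648385698979269, dn v = 0.9691473758397197
m = k² = 0.879380689009
D = 1 − m·sn²u·sn²v = 0.9396401152933518
cn(u+v) = (cn u·cn v − sn u·sn v·dn u·dn v)/D = -0.01259271586650165/0.9396401152933518 = -0.01340163713909793

cn(u+v)=-0.01340164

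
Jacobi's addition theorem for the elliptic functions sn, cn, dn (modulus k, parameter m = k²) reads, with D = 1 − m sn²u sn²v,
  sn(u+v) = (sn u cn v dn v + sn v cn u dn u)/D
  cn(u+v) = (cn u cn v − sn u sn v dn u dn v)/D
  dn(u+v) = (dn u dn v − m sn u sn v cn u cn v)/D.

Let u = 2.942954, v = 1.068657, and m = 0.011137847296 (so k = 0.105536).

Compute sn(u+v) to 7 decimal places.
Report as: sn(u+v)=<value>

sn(u+v)=-0.7579690

sn u = 0.2059408818517624, cn u = -0.9785644348647249, dn u = 0.9997637848782934
sn v = 0.8756868002450511, cn v = 0.4828795169362477, dn v = 0.9957204395948174
m = k² = 0.011137847296
D = 1 − m·sn²u·sn²v = 0.9996377703450463
sn(u+v) = (sn u·cn v·dn v + sn v·cn u·dn u)/D = -0.7576944880630249/0.9996377703450463 = -0.7579690469293596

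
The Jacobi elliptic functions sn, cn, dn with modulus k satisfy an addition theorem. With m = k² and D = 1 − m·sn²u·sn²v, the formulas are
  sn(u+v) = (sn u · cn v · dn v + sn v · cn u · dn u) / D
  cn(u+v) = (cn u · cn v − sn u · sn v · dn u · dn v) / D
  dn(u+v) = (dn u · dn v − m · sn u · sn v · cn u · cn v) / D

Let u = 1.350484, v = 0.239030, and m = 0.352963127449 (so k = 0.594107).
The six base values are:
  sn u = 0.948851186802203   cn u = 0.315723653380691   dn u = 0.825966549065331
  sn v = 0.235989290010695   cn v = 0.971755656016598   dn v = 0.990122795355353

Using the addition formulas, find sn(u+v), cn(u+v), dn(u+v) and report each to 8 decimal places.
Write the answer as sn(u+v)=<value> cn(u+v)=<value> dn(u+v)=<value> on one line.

m = k² = 0.352963127449
D = 1 − m·sn²u·sn²v = 0.9823025727190181
sn(u+v) = (sn u·cn v·dn v + sn v·cn u·dn u)/D = 0.9744848367800274/0.9823025727190181 = 0.9920414176282251
cn(u+v) = (cn u·cn v − sn u·sn v·dn u·dn v)/D = 0.1236836579997745/0.9823025727190181 = 0.125911976039539
dn(u+v) = (dn u·dn v − m·sn u·sn v·cn u·cn v)/D = 0.7935598611489088/0.9823025727190181 = 0.8078568489873048

sn(u+v)=0.99204142 cn(u+v)=0.12591198 dn(u+v)=0.80785685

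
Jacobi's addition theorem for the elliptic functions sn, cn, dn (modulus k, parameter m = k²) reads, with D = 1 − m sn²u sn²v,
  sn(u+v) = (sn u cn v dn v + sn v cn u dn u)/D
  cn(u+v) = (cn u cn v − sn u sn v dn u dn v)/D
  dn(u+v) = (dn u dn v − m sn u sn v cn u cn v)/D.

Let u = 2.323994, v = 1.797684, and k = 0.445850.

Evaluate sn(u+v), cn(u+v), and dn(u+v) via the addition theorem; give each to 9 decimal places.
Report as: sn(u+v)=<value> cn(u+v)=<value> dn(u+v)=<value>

sn(u+v)=-0.709366780 cn(u+v)=-0.704839536 dn(u+v)=0.948668826

sn u = 0.8234221417364714, cn u = -0.5674292700399958, dn u = 0.930172498894643
sn v = 0.9922962360962424, cn v = -0.1238877711044575, dn v = 0.8968103048012908
m = k² = 0.1987822225
D = 1 − m·sn²u·sn²v = 0.8672894919061923
sn(u+v) = (sn u·cn v·dn v + sn v·cn u·dn u)/D = -0.615226354218578/0.8672894919061923 = -0.7093667800198853
cn(u+v) = (cn u·cn v − sn u·sn v·dn u·dn v)/D = -0.6112999229885589/0.8672894919061923 = -0.704839535925887
dn(u+v) = (dn u·dn v − m·sn u·sn v·cn u·cn v)/D = 0.8227705040845703/0.8672894919061923 = 0.9486688259951416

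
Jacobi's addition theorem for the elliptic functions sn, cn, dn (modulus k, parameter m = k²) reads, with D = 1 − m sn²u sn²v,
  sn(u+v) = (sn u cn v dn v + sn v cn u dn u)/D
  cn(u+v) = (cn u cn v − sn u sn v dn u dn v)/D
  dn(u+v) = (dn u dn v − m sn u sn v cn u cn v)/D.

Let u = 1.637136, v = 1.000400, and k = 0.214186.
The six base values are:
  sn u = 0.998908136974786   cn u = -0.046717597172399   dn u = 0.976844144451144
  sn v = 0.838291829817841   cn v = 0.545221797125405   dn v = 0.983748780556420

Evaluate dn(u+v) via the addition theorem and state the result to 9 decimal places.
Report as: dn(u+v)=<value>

dn(u+v)=0.993920125

m = k² = 0.045875642596
D = 1 − m·sn²u·sn²v = 0.9678320245086236
dn(u+v) = (dn u·dn v − m·sn u·sn v·cn u·cn v)/D = 0.9619477264851808/0.9678320245086236 = 0.9939201246968136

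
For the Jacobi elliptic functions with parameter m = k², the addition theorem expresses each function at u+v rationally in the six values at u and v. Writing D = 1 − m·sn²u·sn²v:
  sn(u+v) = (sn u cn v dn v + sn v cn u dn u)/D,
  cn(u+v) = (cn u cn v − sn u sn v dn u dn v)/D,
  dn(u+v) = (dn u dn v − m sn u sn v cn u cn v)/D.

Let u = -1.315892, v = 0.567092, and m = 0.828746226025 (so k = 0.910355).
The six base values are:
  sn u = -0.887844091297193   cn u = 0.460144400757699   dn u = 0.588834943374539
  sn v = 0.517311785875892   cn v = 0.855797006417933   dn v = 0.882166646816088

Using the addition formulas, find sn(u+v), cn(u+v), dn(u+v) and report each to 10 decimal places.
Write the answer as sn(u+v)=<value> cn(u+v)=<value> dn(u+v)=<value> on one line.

sn(u+v)=-0.6424294214 cn(u+v)=0.7663448562 dn(u+v)=0.8111495152

m = k² = 0.828746226025
D = 1 − m·sn²u·sn²v = 0.8251765335630412
sn(u+v) = (sn u·cn v·dn v + sn v·cn u·dn u)/D = -0.530117682983652/0.8251765335630412 = -0.6424294213683581
cn(u+v) = (cn u·cn v − sn u·sn v·dn u·dn v)/D = 0.6323697919185902/0.8251765335630412 = 0.7663448561583203
dn(u+v) = (dn u·dn v − m·sn u·sn v·cn u·cn v)/D = 0.6693415451672403/0.8251765335630412 = 0.8111495152159517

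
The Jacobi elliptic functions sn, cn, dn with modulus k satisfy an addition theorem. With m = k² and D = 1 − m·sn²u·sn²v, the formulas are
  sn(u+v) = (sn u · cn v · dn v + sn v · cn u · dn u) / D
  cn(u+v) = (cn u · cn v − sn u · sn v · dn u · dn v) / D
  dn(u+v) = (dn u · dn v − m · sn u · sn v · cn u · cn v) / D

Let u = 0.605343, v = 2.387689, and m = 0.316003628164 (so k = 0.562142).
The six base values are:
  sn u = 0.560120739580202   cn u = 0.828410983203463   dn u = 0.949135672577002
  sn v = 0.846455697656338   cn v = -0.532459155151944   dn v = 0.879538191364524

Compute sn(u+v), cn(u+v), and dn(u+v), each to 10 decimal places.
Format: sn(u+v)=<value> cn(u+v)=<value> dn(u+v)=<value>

m = k² = 0.316003628164
D = 1 − m·sn²u·sn²v = 0.9289663973752327
sn(u+v) = (sn u·cn v·dn v + sn v·cn u·dn u)/D = 0.4032317436765742/0.9289663973752327 = 0.4340649401484205
cn(u+v) = (cn u·cn v − sn u·sn v·dn u·dn v)/D = -0.836888719211741/0.9289663973752327 = -0.9008815836356897
dn(u+v) = (dn u·dn v − m·sn u·sn v·cn u·cn v)/D = 0.9008871696109776/0.9289663973752327 = 0.9697736884309356

sn(u+v)=0.4340649401 cn(u+v)=-0.9008815836 dn(u+v)=0.9697736884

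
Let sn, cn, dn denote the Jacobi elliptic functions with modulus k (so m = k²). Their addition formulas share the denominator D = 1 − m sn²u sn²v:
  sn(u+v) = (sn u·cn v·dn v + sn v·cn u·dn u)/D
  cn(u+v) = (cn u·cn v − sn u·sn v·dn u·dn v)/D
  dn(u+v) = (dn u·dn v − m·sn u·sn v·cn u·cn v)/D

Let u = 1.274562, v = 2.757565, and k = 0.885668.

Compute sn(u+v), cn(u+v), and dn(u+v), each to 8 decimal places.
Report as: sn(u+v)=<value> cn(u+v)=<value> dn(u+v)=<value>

sn(u+v)=0.39428442 cn(u+v)=-0.91898846 dn(u+v)=0.93704632

sn u = 0.8814950731390235, cn u = 0.4721932189598106, dn u = 0.624891035881579
sn v = 0.9670608727971923, cn v = -0.2545452185854856, dn v = 0.516155537822659
m = k² = 0.784407806224
D = 1 − m·sn²u·sn²v = 0.4299810290057478
sn(u+v) = (sn u·cn v·dn v + sn v·cn u·dn u)/D = 0.1695348208388254/0.4299810290057478 = 0.3942844204797677
cn(u+v) = (cn u·cn v − sn u·sn v·dn u·dn v)/D = -0.3951476051148344/0.4299810290057478 = -0.9189884633481172
dn(u+v) = (dn u·dn v − m·sn u·sn v·cn u·cn v)/D = 0.4029121400775549/0.4299810290057478 = 0.9370463180880684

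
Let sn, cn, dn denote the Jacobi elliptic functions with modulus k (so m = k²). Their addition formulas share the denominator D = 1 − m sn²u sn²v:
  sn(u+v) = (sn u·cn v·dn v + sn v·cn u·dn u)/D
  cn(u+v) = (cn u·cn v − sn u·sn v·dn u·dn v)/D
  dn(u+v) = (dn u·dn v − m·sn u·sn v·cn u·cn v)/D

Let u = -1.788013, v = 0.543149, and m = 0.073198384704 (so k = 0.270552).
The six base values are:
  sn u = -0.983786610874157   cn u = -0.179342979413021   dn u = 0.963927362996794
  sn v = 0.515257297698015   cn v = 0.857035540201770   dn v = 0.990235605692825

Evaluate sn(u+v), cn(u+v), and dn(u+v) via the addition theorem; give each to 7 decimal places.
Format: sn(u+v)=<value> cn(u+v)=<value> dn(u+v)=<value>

m = k² = 0.073198384704
D = 1 − m·sn²u·sn²v = 0.9811916102533663
sn(u+v) = (sn u·cn v·dn v + sn v·cn u·dn u)/D = -0.9239817238715217/0.9811916102533663 = -0.9416934615176013
cn(u+v) = (cn u·cn v − sn u·sn v·dn u·dn v)/D = 0.3301435293671602/0.9811916102533663 = 0.3364720263781195
dn(u+v) = (dn u·dn v − m·sn u·sn v·cn u·cn v)/D = 0.9488121121335035/0.9811916102533663 = 0.9669998216642907

sn(u+v)=-0.9416935 cn(u+v)=0.3364720 dn(u+v)=0.9669998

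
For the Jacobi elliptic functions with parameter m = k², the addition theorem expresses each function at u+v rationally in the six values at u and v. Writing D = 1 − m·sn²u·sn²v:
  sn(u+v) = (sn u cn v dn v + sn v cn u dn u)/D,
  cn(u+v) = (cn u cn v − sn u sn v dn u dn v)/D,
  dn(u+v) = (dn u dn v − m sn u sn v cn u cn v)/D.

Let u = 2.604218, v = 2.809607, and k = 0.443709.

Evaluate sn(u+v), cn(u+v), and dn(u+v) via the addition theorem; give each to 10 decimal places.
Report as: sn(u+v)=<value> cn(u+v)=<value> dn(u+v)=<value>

sn u = 0.6451543052118777, cn u = -0.7640523034888248, dn u = 0.9581517471864922
sn v = 0.4815799288219051, cn v = -0.8764021748922631, dn v = 0.9769034144911153
m = k² = 0.196877676681
D = 1 − m·sn²u·sn²v = 0.9809953256805149
sn(u+v) = (sn u·cn v·dn v + sn v·cn u·dn u)/D = -0.9049095837197464/0.9809953256805149 = -0.922440260448756
cn(u+v) = (cn u·cn v − sn u·sn v·dn u·dn v)/D = 0.3788013652287633/0.9809953256805149 = 0.3861398268804078
dn(u+v) = (dn u·dn v − m·sn u·sn v·cn u·cn v)/D = 0.8950621810624572/0.9809953256805149 = 0.912402085546691

sn(u+v)=-0.9224402604 cn(u+v)=0.3861398269 dn(u+v)=0.9124020855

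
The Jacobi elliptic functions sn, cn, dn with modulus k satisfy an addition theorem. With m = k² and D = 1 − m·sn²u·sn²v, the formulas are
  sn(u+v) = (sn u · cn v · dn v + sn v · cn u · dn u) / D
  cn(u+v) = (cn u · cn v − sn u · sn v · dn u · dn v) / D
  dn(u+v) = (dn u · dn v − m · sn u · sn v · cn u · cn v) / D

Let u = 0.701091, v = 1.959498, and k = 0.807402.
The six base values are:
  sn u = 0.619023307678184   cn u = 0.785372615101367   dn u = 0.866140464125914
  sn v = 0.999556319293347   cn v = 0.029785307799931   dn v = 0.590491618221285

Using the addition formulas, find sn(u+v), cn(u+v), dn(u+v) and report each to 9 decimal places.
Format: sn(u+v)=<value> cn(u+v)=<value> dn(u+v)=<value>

sn(u+v)=0.920588086 cn(u+v)=-0.390534986 dn(u+v)=0.668975269

m = k² = 0.651897989604
D = 1 − m·sn²u·sn²v = 0.750420917921351
sn(u+v) = (sn u·cn v·dn v + sn v·cn u·dn u)/D = 0.6908285568736345/0.750420917921351 = 0.920588086466478
cn(u+v) = (cn u·cn v − sn u·sn v·dn u·dn v)/D = -0.2930656224496736/0.750420917921351 = -0.3905349857003703
dn(u+v) = (dn u·dn v − m·sn u·sn v·cn u·cn v)/D = 0.5020130356655962/0.750420917921351 = 0.6689752693144015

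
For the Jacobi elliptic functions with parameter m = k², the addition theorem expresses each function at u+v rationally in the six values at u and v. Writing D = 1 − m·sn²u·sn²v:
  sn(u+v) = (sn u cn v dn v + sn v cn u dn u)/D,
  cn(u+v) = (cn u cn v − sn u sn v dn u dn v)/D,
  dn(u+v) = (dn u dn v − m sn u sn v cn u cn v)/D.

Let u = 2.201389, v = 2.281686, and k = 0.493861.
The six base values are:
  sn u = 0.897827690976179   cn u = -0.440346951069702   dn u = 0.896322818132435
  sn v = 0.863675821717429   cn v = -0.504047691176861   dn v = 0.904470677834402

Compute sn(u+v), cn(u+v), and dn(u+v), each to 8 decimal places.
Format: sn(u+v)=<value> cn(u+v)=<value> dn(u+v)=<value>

m = k² = 0.243898687321
D = 1 − m·sn²u·sn²v = 0.8533449648390134
sn(u+v) = (sn u·cn v·dn v + sn v·cn u·dn u)/D = -0.7502031919341506/0.8533449648390134 = -0.8791323823838102
cn(u+v) = (cn u·cn v − sn u·sn v·dn u·dn v)/D = -0.4066851359810301/0.8533449648390134 = -0.4765776476547826
dn(u+v) = (dn u·dn v − m·sn u·sn v·cn u·cn v)/D = 0.7687198904407107/0.8533449648390134 = 0.9008313426748027

sn(u+v)=-0.87913238 cn(u+v)=-0.47657765 dn(u+v)=0.90083134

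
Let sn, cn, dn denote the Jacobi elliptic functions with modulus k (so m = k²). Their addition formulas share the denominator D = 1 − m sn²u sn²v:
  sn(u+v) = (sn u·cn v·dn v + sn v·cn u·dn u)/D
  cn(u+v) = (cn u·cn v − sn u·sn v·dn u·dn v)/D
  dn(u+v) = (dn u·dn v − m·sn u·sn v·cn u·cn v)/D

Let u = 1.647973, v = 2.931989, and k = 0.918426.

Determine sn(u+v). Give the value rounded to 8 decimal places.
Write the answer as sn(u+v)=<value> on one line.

sn(u+v)=0.15774948

sn u = 0.9534284224334016, cn u = 0.3016193682377761, dn u = 0.4829399874434768
sn v = 0.973103266020239, cn v = -0.2303693418420603, dn v = 0.4486185363819707
m = k² = 0.843506317476
D = 1 − m·sn²u·sn²v = 0.2739234864417055
sn(u+v) = (sn u·cn v·dn v + sn v·cn u·dn u)/D = 0.04321128703070166/0.2739234864417055 = 0.1577494781189476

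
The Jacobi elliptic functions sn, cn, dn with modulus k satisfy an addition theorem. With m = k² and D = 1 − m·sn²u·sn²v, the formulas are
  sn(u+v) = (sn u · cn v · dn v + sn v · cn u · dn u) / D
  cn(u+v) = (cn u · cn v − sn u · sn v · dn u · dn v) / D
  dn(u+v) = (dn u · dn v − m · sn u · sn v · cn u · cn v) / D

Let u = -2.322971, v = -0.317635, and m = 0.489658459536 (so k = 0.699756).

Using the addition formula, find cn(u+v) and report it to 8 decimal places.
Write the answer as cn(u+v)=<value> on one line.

cn(u+v)=-0.56122541

sn u = -0.9402627236160093, cn u = -0.3404497181350047, dn u = 0.7530576996848826
sn v = -0.3098903746666802, cn v = 0.9507722943423123, dn v = 0.9762054584546
m = k² = 0.489658459536
D = 1 − m·sn²u·sn²v = 0.9584273341955821
cn(u+v) = (cn u·cn v − sn u·sn v·dn u·dn v)/D = -0.5378937722471919/0.9584273341955821 = -0.5612254085998619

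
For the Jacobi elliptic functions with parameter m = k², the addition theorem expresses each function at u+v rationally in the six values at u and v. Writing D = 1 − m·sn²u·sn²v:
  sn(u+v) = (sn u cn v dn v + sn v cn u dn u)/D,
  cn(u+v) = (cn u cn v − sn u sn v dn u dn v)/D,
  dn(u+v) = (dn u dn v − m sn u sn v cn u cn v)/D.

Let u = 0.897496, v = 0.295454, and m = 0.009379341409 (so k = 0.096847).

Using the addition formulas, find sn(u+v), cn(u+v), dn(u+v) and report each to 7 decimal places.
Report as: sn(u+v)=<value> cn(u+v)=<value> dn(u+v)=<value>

sn u = 0.7811681682266185, cn u = 0.6243206651629189, dn u = 0.9971341451959749
sn v = 0.2911363070514487, cn v = 0.9566815827204183, dn v = 0.9996024228392624
m = k² = 0.009379341409
D = 1 − m·sn²u·sn²v = 0.9995148744388682
sn(u+v) = (sn u·cn v·dn v + sn v·cn u·dn u)/D = 0.9282735867158755/0.9995148744388682 = 0.9287241345327773
cn(u+v) = (cn u·cn v − sn u·sn v·dn u·dn v)/D = 0.3705915978947586/0.9995148744388682 = 0.3707714686115204
dn(u+v) = (dn u·dn v − m·sn u·sn v·cn u·cn v)/D = 0.9954636518513439/0.9995148744388682 = 0.9959468111069397

sn(u+v)=0.9287241 cn(u+v)=0.3707715 dn(u+v)=0.9959468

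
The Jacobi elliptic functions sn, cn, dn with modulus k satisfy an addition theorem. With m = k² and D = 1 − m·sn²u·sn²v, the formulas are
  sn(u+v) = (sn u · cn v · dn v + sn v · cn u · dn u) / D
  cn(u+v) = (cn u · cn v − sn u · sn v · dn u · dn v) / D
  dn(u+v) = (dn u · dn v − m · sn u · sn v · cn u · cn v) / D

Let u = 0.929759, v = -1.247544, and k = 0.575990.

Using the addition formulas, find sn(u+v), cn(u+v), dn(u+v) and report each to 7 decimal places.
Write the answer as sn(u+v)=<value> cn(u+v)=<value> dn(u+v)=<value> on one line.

sn u = 0.7786998622299454, cn u = 0.6273966246028616, dn u = 0.8937711223659192
sn v = -0.9203490153054513, cn v = 0.3910980567917541, dn v = 0.8479277377282027
m = k² = 0.3317644801
D = 1 − m·sn²u·sn²v = 0.8295978042094313
sn(u+v) = (sn u·cn v·dn v + sn v·cn u·dn u)/D = -0.2578500773267284/0.8295978042094313 = -0.3108133556024147
cn(u+v) = (cn u·cn v − sn u·sn v·dn u·dn v)/D = 0.7885086266945404/0.8295978042094313 = 0.9504709664051643
dn(u+v) = (dn u·dn v − m·sn u·sn v·cn u·cn v)/D = 0.8161951995520971/0.8295978042094313 = 0.9838444550005695

sn(u+v)=-0.3108134 cn(u+v)=0.9504710 dn(u+v)=0.9838445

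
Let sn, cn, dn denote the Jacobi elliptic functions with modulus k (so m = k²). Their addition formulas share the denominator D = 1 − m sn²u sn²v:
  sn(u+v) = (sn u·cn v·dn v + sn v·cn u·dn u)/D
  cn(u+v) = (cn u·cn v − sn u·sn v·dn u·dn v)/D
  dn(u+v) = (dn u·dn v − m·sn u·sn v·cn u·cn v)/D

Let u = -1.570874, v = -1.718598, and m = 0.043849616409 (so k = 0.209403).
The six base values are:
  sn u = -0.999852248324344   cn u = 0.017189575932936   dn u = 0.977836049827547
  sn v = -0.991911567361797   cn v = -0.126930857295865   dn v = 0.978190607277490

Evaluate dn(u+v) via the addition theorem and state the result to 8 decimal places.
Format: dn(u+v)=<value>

m = k² = 0.043849616409
D = 1 − m·sn²u·sn²v = 0.9568696121652919
dn(u+v) = (dn u·dn v − m·sn u·sn v·cn u·cn v)/D = 0.9566049264513069/0.9568696121652919 = 0.999723383718513

dn(u+v)=0.99972338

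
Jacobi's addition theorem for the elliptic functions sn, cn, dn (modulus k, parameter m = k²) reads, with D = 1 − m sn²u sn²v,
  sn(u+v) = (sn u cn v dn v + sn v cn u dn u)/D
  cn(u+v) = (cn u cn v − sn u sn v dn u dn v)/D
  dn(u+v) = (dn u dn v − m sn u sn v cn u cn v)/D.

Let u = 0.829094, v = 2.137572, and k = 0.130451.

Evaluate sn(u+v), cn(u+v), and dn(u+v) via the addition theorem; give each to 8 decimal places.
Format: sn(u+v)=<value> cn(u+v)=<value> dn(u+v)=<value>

sn(u+v)=0.18729017 cn(u+v)=-0.98230463 dn(u+v)=0.99970149

sn u = 0.7363678574881967, cn u = 0.6765813908601409, dn u = 0.9953755528044517
sn v = 0.8495276551572316, cn v = -0.5275440864260121, dn v = 0.9938403008958953
m = k² = 0.017017463401
D = 1 − m·sn²u·sn²v = 0.9933405323386007
sn(u+v) = (sn u·cn v·dn v + sn v·cn u·dn u)/D = 0.1860429158550568/0.9933405323386007 = 0.187290168676657
cn(u+v) = (cn u·cn v − sn u·sn v·dn u·dn v)/D = -0.9757630074187496/0.9933405323386007 = -0.9823046333582415
dn(u+v) = (dn u·dn v − m·sn u·sn v·cn u·cn v)/D = 0.9930440097563179/0.9933405323386007 = 0.9997014894966737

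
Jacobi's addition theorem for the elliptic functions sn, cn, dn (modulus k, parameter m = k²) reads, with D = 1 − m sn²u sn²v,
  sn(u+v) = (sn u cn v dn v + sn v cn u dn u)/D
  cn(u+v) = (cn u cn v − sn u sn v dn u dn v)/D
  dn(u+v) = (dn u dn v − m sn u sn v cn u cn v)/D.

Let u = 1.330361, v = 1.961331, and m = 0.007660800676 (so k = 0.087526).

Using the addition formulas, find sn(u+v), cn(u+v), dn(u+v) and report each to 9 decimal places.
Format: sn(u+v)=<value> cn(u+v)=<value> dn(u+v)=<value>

sn u = 0.9707309432815138, cn u = 0.2401695979006967, dn u = 0.9963840049428887
sn v = 0.9263855445369547, cn v = -0.3765764502368276, dn v = 0.9967073673405493
m = k² = 0.007660800676
D = 1 − m·sn²u·sn²v = 0.9938047983201174
sn(u+v) = (sn u·cn v·dn v + sn v·cn u·dn u)/D = -0.1426656540772896/0.9938047983201174 = -0.1435550062934342
cn(u+v) = (cn u·cn v − sn u·sn v·dn u·dn v)/D = -0.983511305634454/0.9938047983201174 = -0.9896423395187233
dn(u+v) = (dn u·dn v − m·sn u·sn v·cn u·cn v)/D = 0.9937263472118081/0.9938047983201174 = 0.999921059841488

sn(u+v)=-0.143555006 cn(u+v)=-0.989642340 dn(u+v)=0.999921060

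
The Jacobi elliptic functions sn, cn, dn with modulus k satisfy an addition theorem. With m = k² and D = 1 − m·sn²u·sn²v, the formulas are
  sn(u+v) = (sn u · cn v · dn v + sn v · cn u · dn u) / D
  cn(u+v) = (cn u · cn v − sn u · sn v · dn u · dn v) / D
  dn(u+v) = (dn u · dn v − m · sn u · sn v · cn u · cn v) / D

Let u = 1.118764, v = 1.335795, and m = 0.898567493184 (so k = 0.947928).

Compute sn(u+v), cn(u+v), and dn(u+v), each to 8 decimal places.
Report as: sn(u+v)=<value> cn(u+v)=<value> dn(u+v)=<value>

sn(u+v)=0.99930486 cn(u+v)=0.03728000 dn(u+v)=0.32043928

sn u = 0.817609048237271, cn u = 0.5757737787017953, dn u = 0.6319189097495071
sn v = 0.884210127234931, cn v = 0.4670893393080035, dn v = 0.5454128519742615
m = k² = 0.898567493184
D = 1 − m·sn²u·sn²v = 0.5303730071898015
sn(u+v) = (sn u·cn v·dn v + sn v·cn u·dn u)/D = 0.5300043233634447/0.5303730071898015 = 0.9993048593699926
cn(u+v) = (cn u·cn v − sn u·sn v·dn u·dn v)/D = 0.01977230314380226/0.5303730071898015 = 0.03727999516522617
dn(u+v) = (dn u·dn v − m·sn u·sn v·cn u·cn v)/D = 0.169952346201776/0.5303730071898015 = 0.3204392831043081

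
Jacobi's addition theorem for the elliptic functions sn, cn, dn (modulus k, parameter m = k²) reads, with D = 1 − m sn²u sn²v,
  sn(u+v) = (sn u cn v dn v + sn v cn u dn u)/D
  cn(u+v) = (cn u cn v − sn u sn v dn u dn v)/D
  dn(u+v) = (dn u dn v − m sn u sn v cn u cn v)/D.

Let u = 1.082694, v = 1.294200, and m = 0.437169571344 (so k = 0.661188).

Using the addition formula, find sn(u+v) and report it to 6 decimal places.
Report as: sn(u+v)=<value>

sn(u+v)=0.904927

sn u = 0.8468142330271715, cn u = 0.5318887616246496, dn u = 0.8285578872176751
sn v = 0.9250224805452919, cn v = 0.379912372114722, dn v = 0.791156497697333
m = k² = 0.437169571344
D = 1 − m·sn²u·sn²v = 0.7317555170973705
sn(u+v) = (sn u·cn v·dn v + sn v·cn u·dn u)/D = 0.6621850626749202/0.7317555170973705 = 0.9049266417581475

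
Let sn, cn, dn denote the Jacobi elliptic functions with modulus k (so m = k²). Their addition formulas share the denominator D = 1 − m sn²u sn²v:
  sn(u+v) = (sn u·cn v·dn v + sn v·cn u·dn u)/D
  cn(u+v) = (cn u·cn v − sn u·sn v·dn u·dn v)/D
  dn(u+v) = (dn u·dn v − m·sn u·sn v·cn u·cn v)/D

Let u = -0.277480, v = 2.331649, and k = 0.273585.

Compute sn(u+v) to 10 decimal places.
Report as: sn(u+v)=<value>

sn(u+v)=0.9062472098

sn u = -0.2736805664218145, cn u = 0.9618206420965578, dn u = 0.9971929350355195
sn v = 0.7606171728321743, cn v = -0.6492006749786927, dn v = 0.978108949140052
m = k² = 0.074848752225
D = 1 − m·sn²u·sn²v = 0.9967565684438951
sn(u+v) = (sn u·cn v·dn v + sn v·cn u·dn u)/D = 0.9033078590128641/0.9967565684438951 = 0.9062472098107965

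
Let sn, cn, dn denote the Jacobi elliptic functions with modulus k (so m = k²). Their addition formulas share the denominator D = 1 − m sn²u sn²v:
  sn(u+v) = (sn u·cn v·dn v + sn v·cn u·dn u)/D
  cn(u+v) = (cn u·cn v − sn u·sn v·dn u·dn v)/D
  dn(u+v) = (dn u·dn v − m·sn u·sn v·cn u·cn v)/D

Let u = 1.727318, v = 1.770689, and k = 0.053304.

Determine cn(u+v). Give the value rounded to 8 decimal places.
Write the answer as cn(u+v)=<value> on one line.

sn u = 0.9879829632690282, cn u = -0.154562816647957, dn u = 0.9986123180090061
sn v = 0.9803642291901287, cn v = -0.1971952791636878, dn v = 0.9986336520226009
m = k² = 0.002841316416
D = 1 − m·sn²u·sn²v = 0.9973344095411878
cn(u+v) = (cn u·cn v − sn u·sn v·dn u·dn v)/D = -0.9354384279102111/0.9973344095411878 = -0.9379385880614996

cn(u+v)=-0.93793859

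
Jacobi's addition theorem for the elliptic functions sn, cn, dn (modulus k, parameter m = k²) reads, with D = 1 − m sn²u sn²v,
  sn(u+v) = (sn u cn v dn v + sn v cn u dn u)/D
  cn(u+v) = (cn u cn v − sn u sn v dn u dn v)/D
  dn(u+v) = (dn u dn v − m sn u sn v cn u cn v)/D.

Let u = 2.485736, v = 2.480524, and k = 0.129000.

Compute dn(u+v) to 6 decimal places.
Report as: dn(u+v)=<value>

dn(u+v)=0.992089

sn u = 0.6196455804804203, cn u = -0.7848817456095427, dn u = 0.9968001358846969
sn v = 0.6237148272597525, cn v = -0.7816519777089655, dn v = 0.9967579019446195
m = k² = 0.016641
D = 1 − m·sn²u·sn²v = 0.9975143597634137
dn(u+v) = (dn u·dn v − m·sn u·sn v·cn u·cn v)/D = 0.9896226899037179/0.9975143597634137 = 0.992088665408719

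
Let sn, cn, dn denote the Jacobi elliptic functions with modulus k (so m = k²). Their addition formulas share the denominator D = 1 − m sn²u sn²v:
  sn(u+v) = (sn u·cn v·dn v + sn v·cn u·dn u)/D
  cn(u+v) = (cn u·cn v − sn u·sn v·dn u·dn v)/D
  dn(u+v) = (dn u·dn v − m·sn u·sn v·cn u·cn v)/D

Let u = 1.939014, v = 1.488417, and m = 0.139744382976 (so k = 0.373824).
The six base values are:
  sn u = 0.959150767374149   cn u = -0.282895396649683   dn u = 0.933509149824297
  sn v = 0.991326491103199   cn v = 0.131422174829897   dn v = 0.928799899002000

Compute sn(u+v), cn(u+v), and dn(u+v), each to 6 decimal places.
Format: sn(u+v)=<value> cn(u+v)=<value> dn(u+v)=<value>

m = k² = 0.139744382976
D = 1 − m·sn²u·sn²v = 0.8736598053993602
sn(u+v) = (sn u·cn v·dn v + sn v·cn u·dn u)/D = -0.1447162486893185/0.8736598053993602 = -0.1656437068467021
cn(u+v) = (cn u·cn v − sn u·sn v·dn u·dn v)/D = -0.8615907746347678/0.8736598053993602 = -0.9861856632409963
dn(u+v) = (dn u·dn v − m·sn u·sn v·cn u·cn v)/D = 0.8719832670045431/0.8736598053993602 = 0.9980810169078904

sn(u+v)=-0.165644 cn(u+v)=-0.986186 dn(u+v)=0.998081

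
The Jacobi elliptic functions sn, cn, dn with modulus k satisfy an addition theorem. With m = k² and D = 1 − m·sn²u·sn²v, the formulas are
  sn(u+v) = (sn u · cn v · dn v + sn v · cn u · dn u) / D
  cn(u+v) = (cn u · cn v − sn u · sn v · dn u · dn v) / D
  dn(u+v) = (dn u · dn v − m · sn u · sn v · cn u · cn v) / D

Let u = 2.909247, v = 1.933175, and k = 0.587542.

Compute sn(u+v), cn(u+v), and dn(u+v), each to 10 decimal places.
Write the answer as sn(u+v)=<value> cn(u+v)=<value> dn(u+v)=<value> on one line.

sn u = 0.5339611940784665, cn u = -0.8455089847058387, dn u = 0.9495140114050432
sn v = 0.9879224532137175, cn v = -0.1549491091816608, dn v = 0.8142987889563592
m = k² = 0.345205601764
D = 1 − m·sn²u·sn²v = 0.9039399213608292
sn(u+v) = (sn u·cn v·dn v + sn v·cn u·dn u)/D = -0.8604989851919316/0.9039399213608292 = -0.9519426732437043
cn(u+v) = (cn u·cn v − sn u·sn v·dn u·dn v)/D = -0.2768553375202977/0.9039399213608292 = -0.3062762590499466
dn(u+v) = (dn u·dn v − m·sn u·sn v·cn u·cn v)/D = 0.7493310070604256/0.9039399213608292 = 0.8289610729132874

sn(u+v)=-0.9519426732 cn(u+v)=-0.3062762590 dn(u+v)=0.8289610729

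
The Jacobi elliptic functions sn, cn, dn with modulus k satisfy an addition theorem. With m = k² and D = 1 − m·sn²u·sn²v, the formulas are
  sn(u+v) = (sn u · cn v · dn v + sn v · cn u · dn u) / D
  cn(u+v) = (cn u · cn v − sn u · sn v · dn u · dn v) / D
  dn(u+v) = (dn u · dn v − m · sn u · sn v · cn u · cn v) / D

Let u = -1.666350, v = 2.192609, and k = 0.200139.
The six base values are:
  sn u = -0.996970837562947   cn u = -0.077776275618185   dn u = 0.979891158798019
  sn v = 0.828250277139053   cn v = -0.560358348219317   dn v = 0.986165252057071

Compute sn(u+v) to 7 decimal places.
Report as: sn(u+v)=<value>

m = k² = 0.040055619321
D = 1 − m·sn²u·sn²v = 0.972688123460867
sn(u+v) = (sn u·cn v·dn v + sn v·cn u·dn u)/D = 0.4878091525409474/0.972688123460867 = 0.50150622874401

sn(u+v)=0.5015062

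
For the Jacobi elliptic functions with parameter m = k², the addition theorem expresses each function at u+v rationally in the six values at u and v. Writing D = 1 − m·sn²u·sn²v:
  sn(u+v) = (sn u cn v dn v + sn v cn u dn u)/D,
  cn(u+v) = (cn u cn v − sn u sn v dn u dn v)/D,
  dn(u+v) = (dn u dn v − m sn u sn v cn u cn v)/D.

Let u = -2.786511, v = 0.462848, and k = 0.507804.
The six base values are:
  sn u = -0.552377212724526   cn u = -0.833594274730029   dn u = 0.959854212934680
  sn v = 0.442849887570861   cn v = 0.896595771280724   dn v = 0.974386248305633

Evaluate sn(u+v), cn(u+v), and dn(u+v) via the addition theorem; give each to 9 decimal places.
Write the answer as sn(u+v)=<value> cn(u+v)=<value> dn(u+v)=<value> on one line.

m = k² = 0.257864902416
D = 1 − m·sn²u·sn²v = 0.984569612906644
sn(u+v) = (sn u·cn v·dn v + sn v·cn u·dn u)/D = -0.8369106574337759/0.984569612906644 = -0.850026901564685
cn(u+v) = (cn u·cn v − sn u·sn v·dn u·dn v)/D = -0.5186114866958732/0.984569612906644 = -0.5267392776472448
dn(u+v) = (dn u·dn v − m·sn u·sn v·cn u·cn v)/D = 0.8881237131811383/0.984569612906644 = 0.9020425793552795

sn(u+v)=-0.850026902 cn(u+v)=-0.526739278 dn(u+v)=0.902042579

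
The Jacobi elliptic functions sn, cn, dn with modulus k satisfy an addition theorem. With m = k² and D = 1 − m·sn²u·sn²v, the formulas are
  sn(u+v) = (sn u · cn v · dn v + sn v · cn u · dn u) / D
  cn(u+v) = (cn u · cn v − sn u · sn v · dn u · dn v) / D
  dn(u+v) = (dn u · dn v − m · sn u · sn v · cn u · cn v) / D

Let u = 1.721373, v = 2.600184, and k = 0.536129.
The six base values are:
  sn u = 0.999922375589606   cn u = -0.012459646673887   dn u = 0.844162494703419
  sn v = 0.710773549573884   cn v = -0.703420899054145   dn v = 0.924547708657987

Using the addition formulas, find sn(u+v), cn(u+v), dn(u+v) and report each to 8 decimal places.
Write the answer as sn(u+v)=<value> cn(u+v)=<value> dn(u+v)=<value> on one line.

m = k² = 0.287434304641
D = 1 − m·sn²u·sn²v = 0.8548110086292377
sn(u+v) = (sn u·cn v·dn v + sn v·cn u·dn u)/D = -0.6577715900300238/0.8548110086292377 = -0.7694935879274842
cn(u+v) = (cn u·cn v − sn u·sn v·dn u·dn v)/D = -0.5459289292784447/0.8548110086292377 = -0.6386545373975567
dn(u+v) = (dn u·dn v − m·sn u·sn v·cn u·cn v)/D = 0.7786780710719393/0.8548110086292377 = 0.9109359416423707

sn(u+v)=-0.76949359 cn(u+v)=-0.63865454 dn(u+v)=0.91093594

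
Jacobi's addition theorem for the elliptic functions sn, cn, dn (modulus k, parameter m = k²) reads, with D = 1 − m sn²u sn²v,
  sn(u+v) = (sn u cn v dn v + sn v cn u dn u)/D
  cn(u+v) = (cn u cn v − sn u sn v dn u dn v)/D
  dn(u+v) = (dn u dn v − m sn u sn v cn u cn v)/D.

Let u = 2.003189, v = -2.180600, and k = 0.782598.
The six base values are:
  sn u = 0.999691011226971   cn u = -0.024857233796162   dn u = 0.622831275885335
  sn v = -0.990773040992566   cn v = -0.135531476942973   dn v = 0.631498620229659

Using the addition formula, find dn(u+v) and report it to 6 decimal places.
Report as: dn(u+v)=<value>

dn(u+v)=0.990477

m = k² = 0.612459629604
D = 1 − m·sn²u·sn²v = 0.3991619839189843
dn(u+v) = (dn u·dn v − m·sn u·sn v·cn u·cn v)/D = 0.3953607596342407/0.3991619839189843 = 0.9904769881955613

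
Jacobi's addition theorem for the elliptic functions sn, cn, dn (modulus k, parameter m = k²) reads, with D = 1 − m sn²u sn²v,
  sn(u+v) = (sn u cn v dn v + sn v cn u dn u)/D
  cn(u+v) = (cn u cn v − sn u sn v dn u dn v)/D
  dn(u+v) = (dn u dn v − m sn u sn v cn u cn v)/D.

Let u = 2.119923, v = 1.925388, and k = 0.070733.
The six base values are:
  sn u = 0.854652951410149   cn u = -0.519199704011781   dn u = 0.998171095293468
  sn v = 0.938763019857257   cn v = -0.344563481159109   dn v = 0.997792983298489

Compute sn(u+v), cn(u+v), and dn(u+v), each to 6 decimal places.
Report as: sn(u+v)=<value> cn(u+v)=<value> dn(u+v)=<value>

sn(u+v)=-0.782868 cn(u+v)=-0.622188 dn(u+v)=0.998466

m = k² = 0.005003157289
D = 1 − m·sn²u·sn²v = 0.9967794080978781
sn(u+v) = (sn u·cn v·dn v + sn v·cn u·dn u)/D = -0.7803463328626394/0.9967794080978781 = -0.7828676300122903
cn(u+v) = (cn u·cn v − sn u·sn v·dn u·dn v)/D = -0.6201844799701029/0.9967794080978781 = -0.6221882945531358
dn(u+v) = (dn u·dn v − m·sn u·sn v·cn u·cn v)/D = 0.9952500006586643/0.9967794080978781 = 0.9984656510489795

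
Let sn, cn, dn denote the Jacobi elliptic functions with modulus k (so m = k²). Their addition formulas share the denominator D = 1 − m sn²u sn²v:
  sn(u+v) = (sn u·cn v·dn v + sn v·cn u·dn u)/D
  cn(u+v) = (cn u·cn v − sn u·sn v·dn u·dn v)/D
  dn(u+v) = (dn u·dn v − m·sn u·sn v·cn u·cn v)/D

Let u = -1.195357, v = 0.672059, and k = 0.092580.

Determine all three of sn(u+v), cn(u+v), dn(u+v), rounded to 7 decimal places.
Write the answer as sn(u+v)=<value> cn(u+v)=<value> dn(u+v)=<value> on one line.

sn u = -0.9296738928240995, cn u = 0.3683835677677342, dn u = 0.9962891604662363
sn v = 0.6222885913977163, cn v = 0.7827879080672147, dn v = 0.9983390794848551
m = k² = 0.0085710564
D = 1 − m·sn²u·sn²v = 0.9971313385227719
sn(u+v) = (sn u·cn v·dn v + sn v·cn u·dn u)/D = -0.4981385523180165/0.9971313385227719 = -0.4995716542777582
cn(u+v) = (cn u·cn v − sn u·sn v·dn u·dn v)/D = 0.8637875253548904/0.9971313385227719 = 0.8662725680997777
dn(u+v) = (dn u·dn v − m·sn u·sn v·cn u·cn v)/D = 0.9960642886072563/0.9971313385227719 = 0.9989298802732483

sn(u+v)=-0.4995717 cn(u+v)=0.8662726 dn(u+v)=0.9989299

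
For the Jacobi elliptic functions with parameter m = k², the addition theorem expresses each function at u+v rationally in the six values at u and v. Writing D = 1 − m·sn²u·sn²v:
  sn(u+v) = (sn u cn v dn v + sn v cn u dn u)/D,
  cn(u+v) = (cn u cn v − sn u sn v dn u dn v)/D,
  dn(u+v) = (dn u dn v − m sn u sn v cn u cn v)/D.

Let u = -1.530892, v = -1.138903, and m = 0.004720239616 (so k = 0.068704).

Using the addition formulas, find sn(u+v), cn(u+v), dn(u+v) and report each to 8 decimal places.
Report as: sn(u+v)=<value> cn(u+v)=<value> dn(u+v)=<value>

sn(u+v)=-0.45772432 cn(u+v)=-0.88909417 dn(u+v)=0.99950541

sn u = -0.9991321697069458, cn u = 0.04165222030925693, dn u = 0.9976411927957401
sn v = -0.9077996993509211, cn v = 0.419403988844142, dn v = 0.9980531294194891
m = k² = 0.004720239616
D = 1 − m·sn²u·sn²v = 0.9961167978487816
sn(u+v) = (sn u·cn v·dn v + sn v·cn u·dn u)/D = -0.4559468828311732/0.9961167978487816 = -0.4577243188909555
cn(u+v) = (cn u·cn v − sn u·sn v·dn u·dn v)/D = -0.885641640277289/0.9961167978487816 = -0.8890941726812807
dn(u+v) = (dn u·dn v − m·sn u·sn v·cn u·cn v)/D = 0.995624123783819/0.9961167978487816 = 0.9995054053239273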